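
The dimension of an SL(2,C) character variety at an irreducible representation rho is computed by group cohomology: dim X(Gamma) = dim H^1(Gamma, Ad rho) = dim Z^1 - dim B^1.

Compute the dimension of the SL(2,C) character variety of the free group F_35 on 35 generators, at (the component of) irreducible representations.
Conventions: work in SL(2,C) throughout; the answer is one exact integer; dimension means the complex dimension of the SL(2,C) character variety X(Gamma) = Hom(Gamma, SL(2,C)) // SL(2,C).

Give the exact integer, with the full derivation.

The free group F_35: 35 generators, no relators.
Z^1(Gamma, Ad rho) = (sl_2)^35: a cocycle is a free choice of one sl_2 vector per generator, so dim Z^1 = 3*35 = 105.
At an irreducible rho the centralizer of the image in sl_2 is 0, so the coboundary map sl_2 -> Z^1 is injective: dim B^1 = 3.
dim X = dim H^1 = dim Z^1 - dim B^1 = 105 - 3 = 102.

102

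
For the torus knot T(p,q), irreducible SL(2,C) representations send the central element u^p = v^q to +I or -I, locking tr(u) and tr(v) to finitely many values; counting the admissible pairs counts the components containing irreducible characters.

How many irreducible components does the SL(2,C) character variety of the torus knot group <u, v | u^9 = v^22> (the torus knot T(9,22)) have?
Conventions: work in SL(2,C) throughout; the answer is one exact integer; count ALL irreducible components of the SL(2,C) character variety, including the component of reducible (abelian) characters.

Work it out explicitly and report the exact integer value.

Gamma = < u, v | u^9 = v^22 > (torus knot T(9,22)); the central element u^9 = v^22 acts as +I or -I in any irreducible SL(2,C) representation.
On an irreducible component, tr(u) is locked at 2*cos(pi*alpha/9) for some alpha in 1..8, and tr(v) at 2*cos(pi*beta/22) for some beta in 1..21.
The two central values (-1)^alpha I and (-1)^beta I must be the same matrix, so alpha and beta share a parity.
Enumerate parity-matched pairs: 4*11 odd-odd plus 4*10 even-even gives 84.
components with irreducible characters: 84; plus the single component of reducible (abelian) characters: total 85.

85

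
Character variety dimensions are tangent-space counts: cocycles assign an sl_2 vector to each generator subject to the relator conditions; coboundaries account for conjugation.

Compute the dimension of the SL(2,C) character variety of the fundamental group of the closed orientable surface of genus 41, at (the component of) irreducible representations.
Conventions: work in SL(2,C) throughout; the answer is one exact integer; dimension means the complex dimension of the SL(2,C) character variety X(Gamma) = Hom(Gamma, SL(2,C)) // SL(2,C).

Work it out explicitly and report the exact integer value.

240

Gamma = pi_1(Sigma_41) = < a_1, b_1, ..., a_41, b_41 | prod [a_i, b_i] > has 2g = 82 generators and 1 relator.
Before the relator condition, cocycle space has dim 3*82 = 246.
H^2 = coker(d_2) is dual to H^0 = 0 at irreducible rho (Poincare duality), so d_2 is onto: dim Z^1 = 243.
Coboundaries contribute dim B^1 = 3 (injective at irreducible rho).
Hence dim X = 243 - 3 = 240.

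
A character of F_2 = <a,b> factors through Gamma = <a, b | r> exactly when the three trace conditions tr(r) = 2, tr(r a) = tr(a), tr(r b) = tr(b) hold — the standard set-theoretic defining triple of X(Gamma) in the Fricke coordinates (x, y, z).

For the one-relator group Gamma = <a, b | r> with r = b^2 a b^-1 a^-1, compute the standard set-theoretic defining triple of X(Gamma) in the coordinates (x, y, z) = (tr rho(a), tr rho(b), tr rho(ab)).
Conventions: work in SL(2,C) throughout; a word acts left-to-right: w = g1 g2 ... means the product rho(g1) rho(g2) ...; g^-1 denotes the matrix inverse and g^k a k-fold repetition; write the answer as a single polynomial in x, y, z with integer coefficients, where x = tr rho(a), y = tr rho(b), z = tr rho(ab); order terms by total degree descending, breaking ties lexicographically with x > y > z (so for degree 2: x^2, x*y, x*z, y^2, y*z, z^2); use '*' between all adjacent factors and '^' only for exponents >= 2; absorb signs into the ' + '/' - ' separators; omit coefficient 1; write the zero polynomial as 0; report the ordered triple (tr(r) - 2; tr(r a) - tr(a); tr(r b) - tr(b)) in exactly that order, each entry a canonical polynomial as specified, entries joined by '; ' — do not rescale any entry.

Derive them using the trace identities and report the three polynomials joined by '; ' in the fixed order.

-x*y^2*z + x^2*y + y^3 + y*z^2 - 3*y - 2; -x + z; -x*y^3*z + x^2*y^2 + y^4 + y^2*z^2 + x*y*z - x^2 - 4*y^2 - z^2 - y + 2

next, tr(b^2 a) = tr(b) * tr(a b) - tr(a)   [square of b] = y*z - x
next, tr(b^2) = tr(b) * tr(b) - tr(1)   [square of b] = y^2 - 2
tr(a b^2 a) = tr(a) * tr(b^2 a) - tr(b^2)   [square of a] = x*y*z - x^2 - y^2 + 2
tr(a b a b) = tr(b a) * tr(b a) - tr(1)   [split at a repeated b] = z^2 - 2
and tr(a b a) = tr(a) * tr(b a) - tr(b)   [square of a] = x*z - y
tr(a b^2 a b) = tr(b) * tr(a b a b) - tr(a b a)   [square of b] = y*z^2 - x*z - y
next, tr(b^2 a b^-1 a) = tr(a b^2 a) * tr(b) - tr(a b^2 a b)   [inverse elimination on b] = x*y^2*z - x^2*y - y^3 - y*z^2 + x*z + 3*y
tr(b^2 a b^-1 a^-1) = tr(b^2 a b^-1) * tr(a) - tr(b^2 a b^-1 a)   [inverse elimination on a] = -x*y^2*z + x^2*y + y^3 + y*z^2 - 3*y
and tr(b^3) = tr(b) * tr(b^2) - tr(b) = y^3 - 3*y
tr(b a b^2) = tr(b) * tr(a b^2) - tr(a b) = y^2*z - x*y - z
tr(b^3 a b) = tr(b) * tr(b a b^2) - tr(b a b) = y^3*z - x*y^2 - 2*y*z + x
and tr(b^3 a b a) = tr(b) * tr(b a b a b) - tr(b a b a) = y^2*z^2 - x*y*z - y^2 - z^2 + 2
tr(a^-1 b^3 a b) = tr(b^3 a b) * tr(a) - tr(b^3 a b a) = x*y^3*z - x^2*y^2 - y^2*z^2 - x*y*z + x^2 + y^2 + z^2 - 2
and tr(b^2 a b^-1 a^-1 b) = tr(a^-1 b^3 a) * tr(b) - tr(a^-1 b^3 a b) = -x*y^3*z + x^2*y^2 + y^4 + y^2*z^2 + x*y*z - x^2 - 4*y^2 - z^2 + 2
assemble the triple (tr(r) - 2; tr(r a) - x; tr(r b) - y)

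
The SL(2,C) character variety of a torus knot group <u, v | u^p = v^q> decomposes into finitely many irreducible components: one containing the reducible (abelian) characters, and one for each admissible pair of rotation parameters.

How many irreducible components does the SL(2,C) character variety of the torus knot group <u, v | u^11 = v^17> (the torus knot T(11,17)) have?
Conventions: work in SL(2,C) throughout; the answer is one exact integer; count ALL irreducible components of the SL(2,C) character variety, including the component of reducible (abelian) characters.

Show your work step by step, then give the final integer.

81

In the torus knot group T(11,17), u^11 = v^17 is central, so an irreducible representation sends it to +I or -I (Schur).
This locks tr(u) to 2*cos(pi*alpha/11), alpha in 1..10, and tr(v) to 2*cos(pi*beta/17), beta in 1..16, on each component of irreducible characters.
u^11 = (-1)^alpha I and v^17 = (-1)^beta I must agree, so alpha and beta have equal parity.
Enumerate parity-matched pairs: 5*8 odd-odd plus 5*8 even-even gives 80.
That is 80 components of irreducible characters, and with the reducible (abelian) component the total is 81.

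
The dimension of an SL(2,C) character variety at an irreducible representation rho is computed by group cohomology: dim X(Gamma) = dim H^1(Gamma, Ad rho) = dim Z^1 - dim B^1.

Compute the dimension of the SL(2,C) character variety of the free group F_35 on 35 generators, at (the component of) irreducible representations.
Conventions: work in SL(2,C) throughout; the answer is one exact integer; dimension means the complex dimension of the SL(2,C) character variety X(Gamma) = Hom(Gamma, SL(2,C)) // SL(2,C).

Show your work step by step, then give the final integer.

102

Here Gamma is free of rank 35 — no relator constrains a cocycle.
So Z^1 = (sl_2)^35 in full: dim Z^1 = 105.
Irreducibility makes the coboundary map sl_2 -> Z^1 injective (trivial centralizer), so dim B^1 = 3.
dim H^1 = 105 - 3 = 102, which is dim X.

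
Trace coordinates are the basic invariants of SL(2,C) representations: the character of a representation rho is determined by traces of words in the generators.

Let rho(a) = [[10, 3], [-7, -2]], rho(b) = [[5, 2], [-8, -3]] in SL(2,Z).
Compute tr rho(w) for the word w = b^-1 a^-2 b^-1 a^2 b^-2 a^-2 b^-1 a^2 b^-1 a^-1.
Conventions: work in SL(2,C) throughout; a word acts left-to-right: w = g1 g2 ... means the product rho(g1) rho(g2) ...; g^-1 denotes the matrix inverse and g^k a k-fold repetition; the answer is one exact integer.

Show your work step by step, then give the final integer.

rho(b^-1) = [[-3, -2], [8, 5]]
... * rho(a^-1) = [[-2, -3], [7, 10]]  ->  [[-8, -11], [19, 26]]
... * rho(a^-1) = [[-2, -3], [7, 10]]  ->  [[-61, -86], [144, 203]]
... * rho(b^-1) = [[-3, -2], [8, 5]]  ->  [[-505, -308], [1192, 727]]
... * rho(a) = [[10, 3], [-7, -2]]  ->  [[-2894, -899], [6831, 2122]]
... * rho(a) = [[10, 3], [-7, -2]]  ->  [[-22647, -6884], [53456, 16249]]
... * rho(b^-1) = [[-3, -2], [8, 5]]  ->  [[12869, 10874], [-30376, -25667]]
... * rho(b^-1) = [[-3, -2], [8, 5]]  ->  [[48385, 28632], [-114208, -67583]]
... * rho(a^-1) = [[-2, -3], [7, 10]]  ->  [[103654, 141165], [-244665, -333206]]
... * rho(a^-1) = [[-2, -3], [7, 10]]  ->  [[780847, 1100688], [-1843112, -2598065]]
... * rho(b^-1) = [[-3, -2], [8, 5]]  ->  [[6462963, 3941746], [-15255184, -9304101]]
... * rho(a) = [[10, 3], [-7, -2]]  ->  [[37037408, 11505397], [-87423133, -27157350]]
... * rho(a) = [[10, 3], [-7, -2]]  ->  [[289836301, 88101430], [-684129880, -207954699]]
... * rho(b^-1) = [[-3, -2], [8, 5]]  ->  [[-164697463, -139165452], [388752048, 328486265]]
... * rho(a^-1) = [[-2, -3], [7, 10]]  ->  [[-644763238, -897562131], [1521899759, 2118606506]]
tr = -644763238 + 2118606506 = 1473843268

1473843268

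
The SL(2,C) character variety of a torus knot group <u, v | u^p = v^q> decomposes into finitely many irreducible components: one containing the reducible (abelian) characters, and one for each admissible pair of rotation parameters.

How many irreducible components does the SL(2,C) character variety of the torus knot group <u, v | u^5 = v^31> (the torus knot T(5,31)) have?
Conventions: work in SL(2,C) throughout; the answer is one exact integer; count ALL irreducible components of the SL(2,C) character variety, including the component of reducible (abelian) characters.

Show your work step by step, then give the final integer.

In the torus knot group T(5,31), u^5 = v^31 is central, so an irreducible representation sends it to +I or -I (Schur).
On an irreducible component, tr(u) is locked at 2*cos(pi*alpha/5) for some alpha in 1..4, and tr(v) at 2*cos(pi*beta/31) for some beta in 1..30.
The two central values (-1)^alpha I and (-1)^beta I must be the same matrix, so alpha and beta share a parity.
Enumerate parity-matched pairs: 2*15 odd-odd plus 2*15 even-even gives 60.
components with irreducible characters: 60; plus the single component of reducible (abelian) characters: total 61.

61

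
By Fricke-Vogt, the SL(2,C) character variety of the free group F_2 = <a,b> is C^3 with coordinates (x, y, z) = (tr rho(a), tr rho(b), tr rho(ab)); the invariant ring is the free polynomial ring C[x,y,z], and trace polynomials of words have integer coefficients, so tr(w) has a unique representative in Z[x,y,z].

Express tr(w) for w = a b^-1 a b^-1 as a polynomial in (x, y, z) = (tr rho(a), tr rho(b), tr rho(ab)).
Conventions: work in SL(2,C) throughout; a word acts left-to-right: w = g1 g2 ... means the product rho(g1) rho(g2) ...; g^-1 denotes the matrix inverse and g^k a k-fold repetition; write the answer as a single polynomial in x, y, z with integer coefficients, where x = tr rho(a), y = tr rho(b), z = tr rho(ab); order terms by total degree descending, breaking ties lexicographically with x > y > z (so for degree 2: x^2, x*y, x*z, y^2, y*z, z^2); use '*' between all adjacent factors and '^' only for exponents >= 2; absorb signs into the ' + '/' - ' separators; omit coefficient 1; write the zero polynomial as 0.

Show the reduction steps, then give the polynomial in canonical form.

x^2*y^2 - 2*x*y*z + z^2 - 2

and tr(a^2) = tr(a) * tr(a) - tr(1)  (reduce the a square) = x^2 - 2
tr(a^2 b) = tr(a) * tr(b a) - tr(b)  (reduce the a square) = x*z - y
tr(a b^-1 a) = tr(a^2) * tr(b) - tr(a^2 b)  (eliminate b^-1) = x^2*y - x*z - y
next, tr(a b a b) = tr(b a) * tr(b a) - tr(1)  (split on b) = z^2 - 2
tr(a b^-1 a b) = tr(a b a) * tr(b) - tr(a b a b)  (eliminate b^-1) = x*y*z - y^2 - z^2 + 2
next, tr(a b^-1 a b^-1) = tr(a b^-1 a) * tr(b) - tr(a b^-1 a b)  (eliminate b^-1) = x^2*y^2 - 2*x*y*z + z^2 - 2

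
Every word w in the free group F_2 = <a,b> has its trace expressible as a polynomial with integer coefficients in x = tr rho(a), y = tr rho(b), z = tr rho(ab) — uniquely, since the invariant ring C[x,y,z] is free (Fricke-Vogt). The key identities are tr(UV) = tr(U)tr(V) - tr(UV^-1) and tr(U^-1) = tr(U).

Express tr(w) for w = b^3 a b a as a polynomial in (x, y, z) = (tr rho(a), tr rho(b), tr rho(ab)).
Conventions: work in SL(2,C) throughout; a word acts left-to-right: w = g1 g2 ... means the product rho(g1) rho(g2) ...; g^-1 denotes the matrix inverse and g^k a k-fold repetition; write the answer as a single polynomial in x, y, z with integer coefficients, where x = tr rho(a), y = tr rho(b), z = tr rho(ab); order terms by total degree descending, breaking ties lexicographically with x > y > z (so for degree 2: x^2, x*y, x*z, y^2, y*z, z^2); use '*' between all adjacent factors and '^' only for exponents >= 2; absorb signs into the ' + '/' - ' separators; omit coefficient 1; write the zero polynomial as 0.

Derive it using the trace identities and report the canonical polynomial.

y^2*z^2 - x*y*z - y^2 - z^2 + 2

tr(a b a b) = tr(a b) tr(a b) - tr(1)   [split at repeated a] = z^2 - 2
use: tr(a b a) = tr(a) tr(b a) - tr(b) = x*z - y
use: tr(a b a b^2) = tr(b) tr(a b a b) - tr(a b a) = y*z^2 - x*z - y
tr(b^3 a b a) = tr(b) tr(a b a b^2) - tr(a b a b) = y^2*z^2 - x*y*z - y^2 - z^2 + 2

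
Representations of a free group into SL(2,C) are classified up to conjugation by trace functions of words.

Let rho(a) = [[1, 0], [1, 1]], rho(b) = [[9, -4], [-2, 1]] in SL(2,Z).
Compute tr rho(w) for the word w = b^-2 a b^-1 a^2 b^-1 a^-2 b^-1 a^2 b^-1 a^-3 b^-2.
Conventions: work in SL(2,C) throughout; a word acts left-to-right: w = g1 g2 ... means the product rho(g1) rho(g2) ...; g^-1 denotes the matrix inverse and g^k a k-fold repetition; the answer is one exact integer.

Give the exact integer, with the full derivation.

rho(b^-1) = [[1, 4], [2, 9]]
... * rho(b^-1) = [[1, 4], [2, 9]]  ->  [[9, 40], [20, 89]]
... * rho(a) = [[1, 0], [1, 1]]  ->  [[49, 40], [109, 89]]
... * rho(b^-1) = [[1, 4], [2, 9]]  ->  [[129, 556], [287, 1237]]
... * rho(a) = [[1, 0], [1, 1]]  ->  [[685, 556], [1524, 1237]]
... * rho(a) = [[1, 0], [1, 1]]  ->  [[1241, 556], [2761, 1237]]
... * rho(b^-1) = [[1, 4], [2, 9]]  ->  [[2353, 9968], [5235, 22177]]
... * rho(a^-1) = [[1, 0], [-1, 1]]  ->  [[-7615, 9968], [-16942, 22177]]
... * rho(a^-1) = [[1, 0], [-1, 1]]  ->  [[-17583, 9968], [-39119, 22177]]
... * rho(b^-1) = [[1, 4], [2, 9]]  ->  [[2353, 19380], [5235, 43117]]
... * rho(a) = [[1, 0], [1, 1]]  ->  [[21733, 19380], [48352, 43117]]
... * rho(a) = [[1, 0], [1, 1]]  ->  [[41113, 19380], [91469, 43117]]
... * rho(b^-1) = [[1, 4], [2, 9]]  ->  [[79873, 338872], [177703, 753929]]
... * rho(a^-1) = [[1, 0], [-1, 1]]  ->  [[-258999, 338872], [-576226, 753929]]
... * rho(a^-1) = [[1, 0], [-1, 1]]  ->  [[-597871, 338872], [-1330155, 753929]]
... * rho(a^-1) = [[1, 0], [-1, 1]]  ->  [[-936743, 338872], [-2084084, 753929]]
... * rho(b^-1) = [[1, 4], [2, 9]]  ->  [[-258999, -697124], [-576226, -1550975]]
... * rho(b^-1) = [[1, 4], [2, 9]]  ->  [[-1653247, -7310112], [-3678176, -16263679]]
tr = -1653247 + -16263679 = -17916926

-17916926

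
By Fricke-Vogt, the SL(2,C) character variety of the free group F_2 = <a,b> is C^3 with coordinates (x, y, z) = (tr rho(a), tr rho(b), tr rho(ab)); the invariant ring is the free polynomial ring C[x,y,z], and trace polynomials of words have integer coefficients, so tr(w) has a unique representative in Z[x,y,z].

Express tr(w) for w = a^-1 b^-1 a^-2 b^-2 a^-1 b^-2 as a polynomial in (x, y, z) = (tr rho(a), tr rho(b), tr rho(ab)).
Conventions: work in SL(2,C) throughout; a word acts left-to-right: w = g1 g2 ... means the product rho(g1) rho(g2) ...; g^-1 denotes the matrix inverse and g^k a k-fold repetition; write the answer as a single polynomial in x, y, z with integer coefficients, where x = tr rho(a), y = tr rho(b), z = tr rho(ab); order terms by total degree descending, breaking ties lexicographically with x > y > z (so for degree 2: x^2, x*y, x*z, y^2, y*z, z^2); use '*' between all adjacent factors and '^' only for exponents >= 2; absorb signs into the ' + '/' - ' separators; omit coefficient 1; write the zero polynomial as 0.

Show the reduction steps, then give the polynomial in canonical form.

x*y^2*z^3 - 2*x^2*y*z^2 - y^3*z^2 + x^3*z + x*y^2*z + y*z^2 - 2*x*z + y

trace(b^-1) = trace(b) = y
trace(b^-1 a) = trace(a) trace(b) - trace(a b)  (eliminate b^-1) = x*y - z
trace(a^-1 b^-1) = trace(b^-1) trace(a) - trace(b^-1 a)  (eliminate a^-1) = z
trace(a^-1 b^-1 a^-1) = trace(a^-1 b^-1) trace(a) - trace(a^-1 b^-1 a)  (eliminate a^-1) = x*z - y
trace(b a b) = trace(b) trace(a b) - trace(a)  (reduce the b square) = y*z - x
trace(b a b a) = trace(a b) trace(a b) - trace(1)  (split on a) = z^2 - 2
trace(a^-1 b a b) = trace(b a b) trace(a) - trace(b a b a)  (eliminate a^-1) = x*y*z - x^2 - z^2 + 2
trace(b^-1 a^-1 b a) = trace(a^-1 b a) trace(b) - trace(a^-1 b a b)  (eliminate b^-1) = -x*y*z + x^2 + y^2 + z^2 - 2
trace(a^-1 b^-1 a^-1 b) = trace(b^-1 a^-1 b) trace(a) - trace(b^-1 a^-1 b a)  (eliminate a^-1) = x*y*z - y^2 - z^2 + 2
trace(b^-1 a^-1 b^-1 a^-1) = trace(a^-1 b^-1 a^-1) trace(b) - trace(a^-1 b^-1 a^-1 b)  (eliminate b^-1) = z^2 - 2
trace(a^-1 b^-2 a^-1 b^-1) = trace(b^-1 a^-1 b^-1 a^-1) trace(b) - trace(b^-1 a^-1 b^-1 a^-1 b)  (eliminate b^-1) = y*z^2 - x*z - y
trace(a^-2) = trace(a^-1) trace(a) - trace(1)  (eliminate a^-1) = x^2 - 2
trace(a^-1 b^-2 a^-1) = trace(a^-2 b^-1) trace(b) - trace(a^-2)  (eliminate b^-1) = x*y*z - x^2 - y^2 + 2
trace(b^-2 a^-1 b^-2 a^-1) = trace(a^-1 b^-2 a^-1 b^-1) trace(b) - trace(a^-1 b^-2 a^-1)  (eliminate b^-1) = y^2*z^2 - 2*x*y*z + x^2 - 2
trace(a^-1 b^-2 a^-1 b^-3) = trace(b^-2 a^-1 b^-2 a^-1) trace(b) - trace(b^-2 a^-1 b^-2 a^-1 b)  (eliminate b^-1) = y^3*z^2 - 2*x*y^2*z + x^2*y - y*z^2 + x*z - y
trace(b^-2 a^-1 b^-1) = trace(b^-2 a^-1) trace(b) - trace(b^-2 a^-1 b)  (eliminate b^-1) = y^2*z - x*y - z
trace(a^-1 b^-4) = trace(b^-2 a^-1 b^-1) trace(b) - trace(b^-2 a^-1)  (eliminate b^-1) = y^3*z - x*y^2 - 2*y*z + x
trace(b^-2 a^-1 b^-3) = trace(a^-1 b^-4) trace(b) - trace(a^-1 b^-3)  (eliminate b^-1) = y^4*z - x*y^3 - 3*y^2*z + 2*x*y + z
trace(b^-1 a^-2 b^-2 a^-1 b^-2) = trace(a^-1 b^-2 a^-1 b^-3) trace(a) - trace(a^-1 b^-2 a^-1 b^-3 a)  (eliminate a^-1) = x*y^3*z^2 - 2*x^2*y^2*z - y^4*z + x^3*y + x*y^3 - x*y*z^2 + x^2*z + 3*y^2*z - 3*x*y - z
trace(a b^-2) = trace(b^-1 a) trace(b) - trace(b^-1 a b)  (eliminate b^-1) = x*y^2 - y*z - x
trace(a b^-3) = trace(a b^-2) trace(b) - trace(a b^-1)  (eliminate b^-1) = x*y^3 - y^2*z - 2*x*y + z
trace(b^-3 a b^-1) = trace(a b^-3) trace(b) - trace(a b^-2)  (eliminate b^-1) = x*y^4 - y^3*z - 3*x*y^2 + 2*y*z + x
trace(a b^-1 a) = trace(a^2) trace(b) - trace(a^2 b)  (eliminate b^-1) = x^2*y - x*z - y
trace(a b^-1 a b^-1) = trace(a b^-1 a) trace(b) - trace(a b^-1 a b)  (eliminate b^-1) = x^2*y^2 - 2*x*y*z + z^2 - 2
trace(a b^-1 a b^-2) = trace(a b^-1 a b^-1) trace(b) - trace(a b^-1 a)  (eliminate b^-1) = x^2*y^3 - 2*x*y^2*z - x^2*y + y*z^2 + x*z - y
trace(b^-3 a b^-1 a) = trace(a b^-1 a b^-2) trace(b) - trace(a b^-1 a b^-1)  (eliminate b^-1) = x^2*y^4 - 2*x*y^3*z - 2*x^2*y^2 + y^2*z^2 + 3*x*y*z - y^2 - z^2 + 2
trace(b^-3 a b^-1 a^-1) = trace(b^-3 a b^-1) trace(a) - trace(b^-3 a b^-1 a)  (eliminate a^-1) = x*y^3*z - x^2*y^2 - y^2*z^2 - x*y*z + x^2 + y^2 + z^2 - 2
trace(b^-2 a b^-1 a^-2 b^-1) = trace(b^-3 a b^-1 a^-1) trace(a) - trace(b^-3 a b^-1)  (eliminate a^-1) = x^2*y^3*z - x^3*y^2 - x*y^4 - x*y^2*z^2 - x^2*y*z + y^3*z + x^3 + 4*x*y^2 + x*z^2 - 2*y*z - 3*x
trace(b a^2 b a) = trace(a) trace(b a b a) - trace(b a b)  (reduce the a square) = x*z^2 - y*z - x
trace(a^2 b a^-1 b) = trace(b a^2 b) trace(a) - trace(b a^2 b a)  (eliminate a^-1) = x^2*y*z - x^3 - x*y^2 - x*z^2 + y*z + 3*x
trace(a b a^-1 b^-1 a) = trace(a^2 b a^-1) trace(b) - trace(a^2 b a^-1 b)  (eliminate b^-1) = -x^2*y*z + x^3 + x*y^2 + x*z^2 - 3*x
trace(b a b a b a) = trace(a b a b) trace(a b) - trace(b a)  (split on a) = z^3 - 3*z
trace(a b a b a^-1 b) = trace(b a b a b) trace(a) - trace(b a b a b a)  (eliminate a^-1) = x*y*z^2 - x^2*z - z^3 - x*y + 3*z
trace(a b a^-1 b^-1 a b) = trace(a b a b a^-1) trace(b) - trace(a b a b a^-1 b)  (eliminate b^-1) = -x*y*z^2 + x^2*z + y^2*z + z^3 - 3*z
trace(b^-1 a b a^-1 b^-1 a) = trace(a b a^-1 b^-1 a) trace(b) - trace(a b a^-1 b^-1 a b)  (eliminate b^-1) = -x^2*y^2*z + x^3*y + x*y^3 + 2*x*y*z^2 - x^2*z - y^2*z - z^3 - 3*x*y + 3*z
trace(a^-1 b^-1 a b^-2 a b) = trace(b^-1 a b a^-1 b^-1 a) trace(b) - trace(b^-1 a b a^-1 b^-1 a b)  (eliminate b^-1) = -x^2*y^3*z + x^3*y^2 + x*y^4 + 2*x*y^2*z^2 - y^3*z - y*z^3 - x^3 - 4*x*y^2 - x*z^2 + 3*y*z + 3*x
trace(b^-1 a b^-2 a b^-1 a^-1) = trace(a^-1 b^-1 a b^-2 a) trace(b) - trace(a^-1 b^-1 a b^-2 a b)  (eliminate b^-1) = x^2*y^3*z - x^3*y^2 - 2*x*y^2*z^2 + y*z^3 + x^3 + 2*x*y^2 + x*z^2 - 2*y*z - 3*x
trace(a b^-2 a) = trace(b^-1 a^2) trace(b) - trace(b^-1 a^2 b)  (eliminate b^-1) = x^2*y^2 - x*y*z - x^2 - y^2 + 2
trace(b^-1 a b^-2 a b^-1) = trace(b^-1 a b^-2 a) trace(b) - trace(b^-1 a b^-2 a b)  (eliminate b^-1) = x^2*y^4 - 2*x*y^3*z - 2*x^2*y^2 + y^2*z^2 + 2*x*y*z + x^2 - 2
trace(b^-2 a b^-1 a^-2 b^-1 a) = trace(b^-1 a b^-2 a b^-1 a^-1) trace(a) - trace(b^-1 a b^-2 a b^-1)  (eliminate a^-1) = x^3*y^3*z - x^4*y^2 - x^2*y^4 - 2*x^2*y^2*z^2 + 2*x*y^3*z + x*y*z^3 + x^4 + 4*x^2*y^2 + x^2*z^2 - y^2*z^2 - 4*x*y*z - 4*x^2 + 2
trace(b^-1 a^-1 b^-2 a b^-1 a^-2) = trace(b^-2 a b^-1 a^-2 b^-1) trace(a) - trace(b^-2 a b^-1 a^-2 b^-1 a)  (eliminate a^-1) = x^2*y^2*z^2 - x^3*y*z - x*y^3*z - x*y*z^3 + y^2*z^2 + 2*x*y*z + x^2 - 2
trace(b^-1 a b^-1 a^-3) = trace(a^-2 b^-1 a b^-1) trace(a) - trace(a^-2 b^-1 a b^-1 a)  (eliminate a^-1) = x^3*y*z - x^4 - x^2*y^2 - x^2*z^2 + 4*x^2 + z^2 - 2
trace(a^-1 b^-2 a b^-1 a^-2) = trace(b^-1 a b^-1 a^-3) trace(b) - trace(b^-1 a b^-1 a^-3 b)  (eliminate b^-1) = x^3*y^2*z - x^4*y - x^2*y^3 - x^2*y*z^2 + 4*x^2*y + y*z^2 - x*z - y
trace(b^-1 a^-2 b^-2 a^-1 b^-2 a) = trace(b^-1 a^-1 b^-2 a b^-1 a^-2) trace(b) - trace(b^-1 a^-1 b^-2 a b^-1 a^-2 b)  (eliminate b^-1) = x^2*y^3*z^2 - 2*x^3*y^2*z - x*y^4*z - x*y^2*z^3 + x^4*y + x^2*y^3 + x^2*y*z^2 + y^3*z^2 + 2*x*y^2*z - 3*x^2*y - y*z^2 + x*z - y
trace(a^-1 b^-1 a^-2 b^-2 a^-1 b^-2) = trace(b^-1 a^-2 b^-2 a^-1 b^-2) trace(a) - trace(b^-1 a^-2 b^-2 a^-1 b^-2 a)  (eliminate a^-1) = x*y^2*z^3 - 2*x^2*y*z^2 - y^3*z^2 + x^3*z + x*y^2*z + y*z^2 - 2*x*z + y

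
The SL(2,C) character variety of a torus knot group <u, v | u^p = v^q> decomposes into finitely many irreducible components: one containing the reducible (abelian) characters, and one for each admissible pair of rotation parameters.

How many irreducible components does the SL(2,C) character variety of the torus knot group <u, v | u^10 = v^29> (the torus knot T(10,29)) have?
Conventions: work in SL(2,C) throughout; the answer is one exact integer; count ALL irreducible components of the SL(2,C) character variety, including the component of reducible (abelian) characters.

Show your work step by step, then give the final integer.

127

For T(10,29): irreducibility forces the central element u^10 = v^29 to one of +I, -I.
This locks tr(u) to 2*cos(pi*alpha/10), alpha in 1..9, and tr(v) to 2*cos(pi*beta/29), beta in 1..28, on each component of irreducible characters.
The two central values (-1)^alpha I and (-1)^beta I must be the same matrix, so alpha and beta share a parity.
Enumerate parity-matched pairs: 5*14 odd-odd plus 4*14 even-even gives 126.
That is 126 components of irreducible characters, and with the reducible (abelian) component the total is 127.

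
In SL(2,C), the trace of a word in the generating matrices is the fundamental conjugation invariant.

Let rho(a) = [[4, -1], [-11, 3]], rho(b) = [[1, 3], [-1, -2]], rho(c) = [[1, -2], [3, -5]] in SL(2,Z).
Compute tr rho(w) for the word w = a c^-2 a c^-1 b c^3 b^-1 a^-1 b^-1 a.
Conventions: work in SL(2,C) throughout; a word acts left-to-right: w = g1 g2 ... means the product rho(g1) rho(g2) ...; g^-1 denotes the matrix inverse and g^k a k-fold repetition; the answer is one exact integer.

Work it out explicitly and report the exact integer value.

1118028847

rho(a) = [[4, -1], [-11, 3]]
... * rho(c^-1) = [[-5, 2], [-3, 1]]  ->  [[-17, 7], [46, -19]]
... * rho(c^-1) = [[-5, 2], [-3, 1]]  ->  [[64, -27], [-173, 73]]
... * rho(a) = [[4, -1], [-11, 3]]  ->  [[553, -145], [-1495, 392]]
... * rho(c^-1) = [[-5, 2], [-3, 1]]  ->  [[-2330, 961], [6299, -2598]]
... * rho(b) = [[1, 3], [-1, -2]]  ->  [[-3291, -8912], [8897, 24093]]
... * rho(c) = [[1, -2], [3, -5]]  ->  [[-30027, 51142], [81176, -138259]]
... * rho(c) = [[1, -2], [3, -5]]  ->  [[123399, -195656], [-333601, 528943]]
... * rho(c) = [[1, -2], [3, -5]]  ->  [[-463569, 731482], [1253228, -1977513]]
... * rho(b^-1) = [[-2, -3], [1, 1]]  ->  [[1658620, 2122189], [-4483969, -5737197]]
... * rho(a^-1) = [[3, 1], [11, 4]]  ->  [[28319939, 10147376], [-76561074, -27432757]]
... * rho(b^-1) = [[-2, -3], [1, 1]]  ->  [[-46492502, -74812441], [125689391, 202250465]]
... * rho(a) = [[4, -1], [-11, 3]]  ->  [[636966843, -177944821], [-1721997551, 481062004]]
tr = 636966843 + 481062004 = 1118028847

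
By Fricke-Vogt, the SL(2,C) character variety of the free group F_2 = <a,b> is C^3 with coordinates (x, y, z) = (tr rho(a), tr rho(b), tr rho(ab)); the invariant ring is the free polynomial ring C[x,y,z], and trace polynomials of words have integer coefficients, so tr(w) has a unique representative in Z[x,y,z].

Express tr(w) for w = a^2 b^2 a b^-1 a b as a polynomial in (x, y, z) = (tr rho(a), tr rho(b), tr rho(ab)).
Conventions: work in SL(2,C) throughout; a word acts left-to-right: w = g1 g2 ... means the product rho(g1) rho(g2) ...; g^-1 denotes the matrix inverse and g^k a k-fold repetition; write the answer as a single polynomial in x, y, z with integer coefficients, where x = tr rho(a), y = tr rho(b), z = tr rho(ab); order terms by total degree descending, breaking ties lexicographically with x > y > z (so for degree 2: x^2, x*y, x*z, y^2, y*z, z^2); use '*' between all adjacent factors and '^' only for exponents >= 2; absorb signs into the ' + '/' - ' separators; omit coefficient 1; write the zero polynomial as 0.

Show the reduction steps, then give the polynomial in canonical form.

x^2*y^2*z^2 - x^3*y*z - 2*x*y^3*z - x*y*z^3 + x^2*y^2 + x^2*z^2 + y^4 + y^2*z^2 + 3*x*y*z - x^2 - 4*y^2 - z^2 + 2

and tr(a b a b) = tr(a b) tr(a b) - tr(1) = z^2 - 2
next, tr(a b a) = tr(a) tr(b a) - tr(b) = x*z - y
tr(b^2 a b a) = tr(b) tr(a b a b) - tr(a b a) = y*z^2 - x*z - y
next, tr(a b^2) = tr(b) tr(a b) - tr(a) = y*z - x
next, tr(b^2 a b) = tr(b) tr(a b^2) - tr(a b) = y^2*z - x*y - z
tr(b a^2 b^2 a) = tr(a) tr(b^2 a b a) - tr(b^2 a b) = x*y*z^2 - x^2*z - y^2*z + z
and tr(a^2) = tr(a) tr(a) - tr(1) = x^2 - 2
and tr(b a^2 b) = tr(b) tr(a^2 b) - tr(a^2) = x*y*z - x^2 - y^2 + 2
and tr(b a^2 b^2) = tr(b) tr(b a^2 b) - tr(b a^2) = x*y^2*z - x^2*y - y^3 - x*z + 3*y
tr(a b a^2 b^2 a) = tr(a) tr(b a^2 b^2 a) - tr(b a^2 b^2) = x^2*y*z^2 - x^3*z - 2*x*y^2*z + x^2*y + y^3 + 2*x*z - 3*y
tr(a b a b a b) = tr(b a b a) tr(b a) - tr(a b) = z^3 - 3*z
tr(a b a b a) = tr(a) tr(b a b a) - tr(b a b) = x*z^2 - y*z - x
tr(b^2 a b a b a) = tr(b) tr(a b a b a b) - tr(a b a b a) = y*z^3 - x*z^2 - 2*y*z + x
tr(b^2 a b a b) = tr(b) tr(b a b a b) - tr(b a b a) = y^2*z^2 - x*y*z - y^2 - z^2 + 2
and tr(a b a^2 b^2 a b) = tr(a) tr(b^2 a b a b a) - tr(b^2 a b a b) = x*y*z^3 - x^2*z^2 - y^2*z^2 - x*y*z + x^2 + y^2 + z^2 - 2
next, tr(a^2 b^2 a b^-1 a b) = tr(a b a^2 b^2 a) tr(b) - tr(a b a^2 b^2 a b) = x^2*y^2*z^2 - x^3*y*z - 2*x*y^3*z - x*y*z^3 + x^2*y^2 + x^2*z^2 + y^4 + y^2*z^2 + 3*x*y*z - x^2 - 4*y^2 - z^2 + 2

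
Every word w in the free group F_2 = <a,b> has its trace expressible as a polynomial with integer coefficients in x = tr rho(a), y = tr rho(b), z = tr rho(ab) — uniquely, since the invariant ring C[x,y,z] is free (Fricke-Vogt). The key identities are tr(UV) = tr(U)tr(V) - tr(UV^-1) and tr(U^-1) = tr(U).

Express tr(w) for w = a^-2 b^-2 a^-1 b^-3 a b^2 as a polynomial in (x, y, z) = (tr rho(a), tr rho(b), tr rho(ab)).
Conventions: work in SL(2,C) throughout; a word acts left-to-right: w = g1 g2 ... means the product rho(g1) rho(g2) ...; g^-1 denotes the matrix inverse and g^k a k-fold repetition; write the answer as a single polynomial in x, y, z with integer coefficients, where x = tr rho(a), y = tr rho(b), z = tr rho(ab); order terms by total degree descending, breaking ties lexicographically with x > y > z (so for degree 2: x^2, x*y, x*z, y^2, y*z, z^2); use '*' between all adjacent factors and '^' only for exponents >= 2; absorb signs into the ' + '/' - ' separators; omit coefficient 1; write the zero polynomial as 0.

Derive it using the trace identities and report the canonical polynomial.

-x^2*y^5*z^2 + 2*x^3*y^4*z + x*y^6*z + x*y^4*z^3 - x^4*y^3 - x^2*y^5 - 2*x^3*y^2*z - 5*x*y^4*z - x*y^2*z^3 + x^4*y + 5*x^2*y^3 + x^2*y*z^2 + 5*x*y^2*z - 5*x^2*y - y^3 - x*z + 3*y

tr(b^2 a) = tr(b) tr(a b) - tr(a)   [square of b] = y*z - x
so tr(b^2) = tr(b) tr(b) - tr(1)   [square of b] = y^2 - 2
tr(a b^2 a) = tr(a) tr(b^2 a) - tr(b^2)   [square of a] = x*y*z - x^2 - y^2 + 2
tr(a b a b) = tr(b a) tr(b a) - tr(1)   [split at a repeated b] = z^2 - 2
reduce: tr(a b a) = tr(a) tr(b a) - tr(b)   [square of a] = x*z - y
reduce: tr(a b^2 a b) = tr(b) tr(a b a b) - tr(a b a)   [square of b] = y*z^2 - x*z - y
tr(b^-1 a b^2 a) = tr(a b^2 a) tr(b) - tr(a b^2 a b)   [inverse elimination on b] = x*y^2*z - x^2*y - y^3 - y*z^2 + x*z + 3*y
reduce: tr(b^-2 a b^2 a) = tr(b^-1 a b^2 a) tr(b) - tr(b^-1 a b^2 a b)   [inverse elimination on b] = x*y^3*z - x^2*y^2 - y^4 - y^2*z^2 + x^2 + 4*y^2 - 2
reduce: tr(a^-1 b^-2 a b^2) = tr(b^-2 a b^2) tr(a) - tr(b^-2 a b^2 a)   [inverse elimination on a] = -x*y^3*z + x^2*y^2 + y^4 + y^2*z^2 - 4*y^2 + 2
so tr(a^-1 b^-2 a b^2 a^-1) = tr(a^-1 b^-2 a b^2) tr(a) - tr(a^-1 b^-2 a b^2 a)   [inverse elimination on a] = -x^2*y^3*z + x^3*y^2 + x*y^4 + x*y^2*z^2 - 4*x*y^2 + x
tr(b^3) = tr(b) tr(b^2) - tr(b)   [square of b] = y^3 - 3*y
reduce: tr(b^3 a) = tr(b) tr(a b^2) - tr(a b)   [square of b] = y^2*z - x*y - z
tr(b^2 a^-1 b) = tr(b^3) tr(a) - tr(b^3 a)   [inverse elimination on a] = x*y^3 - y^2*z - 2*x*y + z
tr(b a b^3) = tr(b) tr(b^2 a b) - tr(b^2 a)   [square of b] = y^3*z - x*y^2 - 2*y*z + x
so tr(b a b^3 a) = tr(b) tr(b a b a b) - tr(b a b a)   [square of b] = y^2*z^2 - x*y*z - y^2 - z^2 + 2
reduce: tr(b a^-1 b a b^2) = tr(b a b^3) tr(a) - tr(b a b^3 a)   [inverse elimination on a] = x*y^3*z - x^2*y^2 - y^2*z^2 - x*y*z + x^2 + y^2 + z^2 - 2
so tr(b a b^2 a b) = tr(b) tr(a b^2 a b) - tr(a b^2 a)   [square of b] = y^2*z^2 - 2*x*y*z + x^2 - 2
so tr(a b a b a b) = tr(b a b a) tr(b a) - tr(a b)   [split at a repeated b] = z^3 - 3*z
tr(a b a b a) = tr(a) tr(b a b a) - tr(b a b)   [square of a] = x*z^2 - y*z - x
reduce: tr(b a b^2 a b a) = tr(b) tr(a b a b a b) - tr(a b a b a)   [square of b] = y*z^3 - x*z^2 - 2*y*z + x
tr(b a^-1 b a b^2 a) = tr(b a b^2 a b) tr(a) - tr(b a b^2 a b a)   [inverse elimination on a] = x*y^2*z^2 - 2*x^2*y*z - y*z^3 + x^3 + x*z^2 + 2*y*z - 3*x
tr(a b^2 a^-1 b a^-1 b) = tr(b a^-1 b a b^2) tr(a) - tr(b a^-1 b a b^2 a)   [inverse elimination on a] = x^2*y^3*z - x^3*y^2 - 2*x*y^2*z^2 + x^2*y*z + y*z^3 + x*y^2 - 2*y*z + x
so tr(b^-1 a b^2 a^-1 b a^-1) = tr(a b^2 a^-1 b a^-1) tr(b) - tr(a b^2 a^-1 b a^-1 b)   [inverse elimination on b] = -x^2*y^3*z + x^3*y^2 + x*y^4 + 2*x*y^2*z^2 - x^2*y*z - y^3*z - y*z^3 - 3*x*y^2 + 3*y*z - x
tr(a^-1 b^-2 a b^2 a^-1 b) = tr(b^-1 a b^2 a^-1 b a^-1) tr(b) - tr(b^-1 a b^2 a^-1 b a^-1 b)   [inverse elimination on b] = -x^2*y^4*z + x^3*y^3 + x*y^5 + 2*x*y^3*z^2 - x^2*y^2*z - y^4*z - y^2*z^3 - 4*x*y^3 + 4*y^2*z + x*y - z
reduce: tr(b^-1 a^-1 b^-2 a b^2 a^-1) = tr(a^-1 b^-2 a b^2 a^-1) tr(b) - tr(a^-1 b^-2 a b^2 a^-1 b)   [inverse elimination on b] = -x*y^3*z^2 + x^2*y^2*z + y^4*z + y^2*z^3 - 4*y^2*z + z
tr(b^-1 a) = tr(a) tr(b) - tr(a b)   [inverse elimination on b] = x*y - z
reduce: tr(a b a b^-1) = tr(a b a) tr(b) - tr(a b a b)   [inverse elimination on b] = x*y*z - y^2 - z^2 + 2
reduce: tr(b^-2 a b a) = tr(a b a b^-1) tr(b) - tr(a b a)   [inverse elimination on b] = x*y^2*z - y^3 - y*z^2 - x*z + 3*y
tr(a^-1 b^-2 a b) = tr(b^-2 a b) tr(a) - tr(b^-2 a b a)   [inverse elimination on a] = -x*y^2*z + x^2*y + y^3 + y*z^2 - 3*y
so tr(a^-1 b^-2 a b^2 a^-2 b^-1) = tr(b^-1 a^-1 b^-2 a b^2 a^-1) tr(a) - tr(b^-1 a^-1 b^-2 a b^2)   [inverse elimination on a] = -x^2*y^3*z^2 + x^3*y^2*z + x*y^4*z + x*y^2*z^3 - 3*x*y^2*z - x^2*y - y^3 - y*z^2 + x*z + 3*y
tr(a^-1 b^-2 a b^2 a^-2) = tr(a^-2 b^-2 a b^2) tr(a) - tr(a^-2 b^-2 a b^2 a)   [inverse elimination on a] = -x^3*y^3*z + x^4*y^2 + x^2*y^4 + x^2*y^2*z^2 + x*y^3*z - 5*x^2*y^2 - y^4 - y^2*z^2 + x^2 + 4*y^2 - 2
so tr(b^-1 a b^2 a^-2 b^-2 a^-1 b^-1) = tr(a^-1 b^-2 a b^2 a^-2 b^-1) tr(b) - tr(a^-1 b^-2 a b^2 a^-2)   [inverse elimination on b] = -x^2*y^4*z^2 + 2*x^3*y^3*z + x*y^5*z + x*y^3*z^3 - x^4*y^2 - x^2*y^4 - x^2*y^2*z^2 - 4*x*y^3*z + 4*x^2*y^2 + x*y*z - x^2 - y^2 + 2
tr(a^2 b a) = tr(a) tr(b a^2) - tr(b a)   [square of a] = x^2*z - x*y - z
tr(a b a b^2 a) = tr(b) tr(a^2 b a b) - tr(a^2 b a)   [square of b] = x*y*z^2 - x^2*z - y^2*z + z
tr(b^-1 a b a b^2 a) = tr(a b a b^2 a) tr(b) - tr(a b a b^2 a b)   [inverse elimination on b] = x*y^2*z^2 - x^2*y*z - y^3*z - y*z^3 + x*z^2 + 3*y*z - x
reduce: tr(b a b^2 a^-1 b^-1 a) = tr(b^-1 a b a b^2) tr(a) - tr(b^-1 a b a b^2 a)   [inverse elimination on a] = -x*y^2*z^2 + x^2*y*z + y^3*z + y*z^3 - 3*y*z - x
tr(a b^2 a^-1 b^-1 a^-1 b) = tr(b a b^2 a^-1 b^-1) tr(a) - tr(b a b^2 a^-1 b^-1 a)   [inverse elimination on a] = x*y^2*z^2 - x^2*y*z - y^3*z - y*z^3 + x*y^2 + 3*y*z - x
tr(a^-1 b^-1 a b^2 a^-1 b^-1) = tr(a b^2 a^-1 b^-1 a^-1) tr(b) - tr(a b^2 a^-1 b^-1 a^-1 b)   [inverse elimination on b] = -x*y^2*z^2 + x^2*y*z + y^3*z + y*z^3 - 4*y*z + x
so tr(b^-1 a b^2 a^-1) = tr(b^-1 a b^2) tr(a) - tr(b^-1 a b^2 a)   [inverse elimination on a] = -x*y^2*z + x^2*y + y^3 + y*z^2 - 3*y
reduce: tr(a^-1 b^-1 a b^2 a^-1) = tr(b^-1 a b^2 a^-1) tr(a) - tr(b^-1 a b^2)   [inverse elimination on a] = -x^2*y^2*z + x^3*y + x*y^3 + x*y*z^2 - 3*x*y - z
tr(a^-1 b^-2 a^-1 b^-1 a b^2) = tr(a^-1 b^-1 a b^2 a^-1 b^-1) tr(b) - tr(a^-1 b^-1 a b^2 a^-1)   [inverse elimination on b] = -x*y^3*z^2 + 2*x^2*y^2*z + y^4*z + y^2*z^3 - x^3*y - x*y^3 - x*y*z^2 - 4*y^2*z + 4*x*y + z
tr(b^-1 a b^2 a^-2 b^-2 a^-1) = tr(a^-1 b^-2 a^-1 b^-1 a b^2) tr(a) - tr(a^-1 b^-2 a^-1 b^-1 a b^2 a)   [inverse elimination on a] = -x^2*y^3*z^2 + 2*x^3*y^2*z + x*y^4*z + x*y^2*z^3 - x^4*y - x^2*y^3 - x^2*y*z^2 - 4*x*y^2*z + 4*x^2*y + x*z - y
reduce: tr(a^-2 b^-2 a^-1 b^-3 a b^2) = tr(b^-1 a b^2 a^-2 b^-2 a^-1 b^-1) tr(b) - tr(b^-1 a b^2 a^-2 b^-2 a^-1)   [inverse elimination on b] = -x^2*y^5*z^2 + 2*x^3*y^4*z + x*y^6*z + x*y^4*z^3 - x^4*y^3 - x^2*y^5 - 2*x^3*y^2*z - 5*x*y^4*z - x*y^2*z^3 + x^4*y + 5*x^2*y^3 + x^2*y*z^2 + 5*x*y^2*z - 5*x^2*y - y^3 - x*z + 3*y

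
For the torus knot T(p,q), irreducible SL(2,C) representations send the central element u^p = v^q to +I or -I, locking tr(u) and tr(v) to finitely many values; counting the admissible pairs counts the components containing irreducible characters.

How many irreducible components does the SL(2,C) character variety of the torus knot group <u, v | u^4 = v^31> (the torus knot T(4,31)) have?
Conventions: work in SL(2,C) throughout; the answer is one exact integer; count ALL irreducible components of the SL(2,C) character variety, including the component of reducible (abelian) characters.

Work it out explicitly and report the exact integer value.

46

Gamma = < u, v | u^4 = v^31 > (torus knot T(4,31)); the central element u^4 = v^31 acts as +I or -I in any irreducible SL(2,C) representation.
This locks tr(u) to 2*cos(pi*alpha/4), alpha in 1..3, and tr(v) to 2*cos(pi*beta/31), beta in 1..30, on each component of irreducible characters.
The two central values (-1)^alpha I and (-1)^beta I must be the same matrix, so alpha and beta share a parity.
Enumerate parity-matched pairs: 2*15 odd-odd plus 1*15 even-even gives 45.
Total: 45 irreducible-character components + 1 reducible (abelian) component = 46.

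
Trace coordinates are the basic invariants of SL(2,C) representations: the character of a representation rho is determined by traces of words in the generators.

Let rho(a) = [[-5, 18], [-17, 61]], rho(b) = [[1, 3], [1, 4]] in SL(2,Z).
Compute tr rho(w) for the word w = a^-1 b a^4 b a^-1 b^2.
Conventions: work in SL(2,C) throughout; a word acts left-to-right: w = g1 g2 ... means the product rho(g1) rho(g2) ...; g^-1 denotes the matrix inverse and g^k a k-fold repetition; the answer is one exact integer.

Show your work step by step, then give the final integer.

667042059746

rho(a^-1) = [[61, -18], [17, -5]]
... * rho(b) = [[1, 3], [1, 4]]  ->  [[43, 111], [12, 31]]
... * rho(a) = [[-5, 18], [-17, 61]]  ->  [[-2102, 7545], [-587, 2107]]
... * rho(a) = [[-5, 18], [-17, 61]]  ->  [[-117755, 422409], [-32884, 117961]]
... * rho(a) = [[-5, 18], [-17, 61]]  ->  [[-6592178, 23647359], [-1840917, 6603709]]
... * rho(a) = [[-5, 18], [-17, 61]]  ->  [[-369044213, 1323829695], [-103058468, 369689743]]
... * rho(b) = [[1, 3], [1, 4]]  ->  [[954785482, 4188186141], [266631275, 1169583568]]
... * rho(a^-1) = [[61, -18], [17, -5]]  ->  [[129441078799, -38127069381], [36147428431, -10647280790]]
... * rho(b) = [[1, 3], [1, 4]]  ->  [[91314009418, 235814958873], [25500147641, 65853162133]]
... * rho(b) = [[1, 3], [1, 4]]  ->  [[327128968291, 1217201863746], [91353309774, 339913091455]]
tr = 327128968291 + 339913091455 = 667042059746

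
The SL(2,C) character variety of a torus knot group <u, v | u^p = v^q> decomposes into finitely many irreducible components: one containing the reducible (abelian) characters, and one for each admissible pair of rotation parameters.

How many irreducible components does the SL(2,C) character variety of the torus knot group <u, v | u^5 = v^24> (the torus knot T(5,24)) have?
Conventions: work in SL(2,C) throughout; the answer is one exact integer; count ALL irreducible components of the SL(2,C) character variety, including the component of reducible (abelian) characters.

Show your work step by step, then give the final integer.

47

In the torus knot group T(5,24), u^5 = v^24 is central, so an irreducible representation sends it to +I or -I (Schur).
On an irreducible component, tr(u) is locked at 2*cos(pi*alpha/5) for some alpha in 1..4, and tr(v) at 2*cos(pi*beta/24) for some beta in 1..23.
The two central values (-1)^alpha I and (-1)^beta I must be the same matrix, so alpha and beta share a parity.
count pairs: odd alpha (2 choices) x odd beta (12), plus even alpha (2) x even beta (11): 2*12 + 2*11 = 46.
Total: 46 irreducible-character components + 1 reducible (abelian) component = 47.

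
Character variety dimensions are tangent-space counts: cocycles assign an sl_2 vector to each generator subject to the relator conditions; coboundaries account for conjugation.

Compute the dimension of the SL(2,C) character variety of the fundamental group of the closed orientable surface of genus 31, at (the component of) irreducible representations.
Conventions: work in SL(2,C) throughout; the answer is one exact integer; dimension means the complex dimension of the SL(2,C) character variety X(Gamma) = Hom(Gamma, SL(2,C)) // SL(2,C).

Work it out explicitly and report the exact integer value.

180

Gamma = pi_1(Sigma_31) = < a_1, b_1, ..., a_31, b_31 | prod [a_i, b_i] > has 2g = 62 generators and 1 relator.
A cocycle assigns one sl_2 vector per generator subject to the relator condition d_2(z) = 0: dim of the unconstrained space is 3*2g = 186.
H^2 = coker(d_2) is dual to H^0 = 0 at irreducible rho (Poincare duality), so d_2 is onto: dim Z^1 = 183.
As always at irreducible rho, dim B^1 = 3.
dim X = dim H^1 = 183 - 3 = 180.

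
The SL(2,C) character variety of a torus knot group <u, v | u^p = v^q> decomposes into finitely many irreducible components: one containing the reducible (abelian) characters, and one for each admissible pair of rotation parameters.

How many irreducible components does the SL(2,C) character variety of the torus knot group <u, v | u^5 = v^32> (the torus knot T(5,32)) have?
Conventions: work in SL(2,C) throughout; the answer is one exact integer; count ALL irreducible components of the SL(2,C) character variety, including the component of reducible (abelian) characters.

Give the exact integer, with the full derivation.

For T(5,32): irreducibility forces the central element u^5 = v^32 to one of +I, -I.
This locks tr(u) to 2*cos(pi*alpha/5), alpha in 1..4, and tr(v) to 2*cos(pi*beta/32), beta in 1..31, on each component of irreducible characters.
The two central values (-1)^alpha I and (-1)^beta I must be the same matrix, so alpha and beta share a parity.
count pairs: odd alpha (2 choices) x odd beta (16), plus even alpha (2) x even beta (15): 2*16 + 2*15 = 62.
That is 62 components of irreducible characters, and with the reducible (abelian) component the total is 63.

63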